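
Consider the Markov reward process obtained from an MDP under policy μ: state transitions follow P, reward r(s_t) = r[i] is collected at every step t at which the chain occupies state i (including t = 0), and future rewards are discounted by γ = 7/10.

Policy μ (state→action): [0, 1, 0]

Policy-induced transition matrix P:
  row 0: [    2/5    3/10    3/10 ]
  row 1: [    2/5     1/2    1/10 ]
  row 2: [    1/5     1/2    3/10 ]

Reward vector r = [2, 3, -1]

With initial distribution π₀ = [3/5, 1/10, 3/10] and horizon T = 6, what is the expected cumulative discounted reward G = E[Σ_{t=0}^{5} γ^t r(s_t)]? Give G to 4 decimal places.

t=0: π = [0.6000, 0.1000, 0.3000], E[r] = 1.2000, γ^t·E[r] = 1.200000, running G = 1.200000
t=1: π = [0.3400, 0.3800, 0.2800], E[r] = 1.5400, γ^t·E[r] = 1.078000, running G = 2.278000
t=2: π = [0.3440, 0.4320, 0.2240], E[r] = 1.7600, γ^t·E[r] = 0.862400, running G = 3.140400
t=3: π = [0.3552, 0.4312, 0.2136], E[r] = 1.7904, γ^t·E[r] = 0.614107, running G = 3.754507
t=4: π = [0.3573, 0.4290, 0.2138], E[r] = 1.7877, γ^t·E[r] = 0.429222, running G = 4.183729
t=5: π = [0.3572, 0.4285, 0.2142], E[r] = 1.7859, γ^t·E[r] = 0.300160, running G = 4.483889

G = 4.4839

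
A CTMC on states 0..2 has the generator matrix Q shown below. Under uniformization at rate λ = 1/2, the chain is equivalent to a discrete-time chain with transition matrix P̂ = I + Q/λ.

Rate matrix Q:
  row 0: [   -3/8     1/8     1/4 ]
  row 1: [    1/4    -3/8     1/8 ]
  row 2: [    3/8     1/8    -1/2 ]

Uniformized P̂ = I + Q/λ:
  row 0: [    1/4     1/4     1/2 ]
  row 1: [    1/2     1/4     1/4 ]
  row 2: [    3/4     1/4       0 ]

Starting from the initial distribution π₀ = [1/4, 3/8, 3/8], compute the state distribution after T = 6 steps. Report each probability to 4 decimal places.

π = [0.4561, 0.2500, 0.2939]

t=0: π = [0.2500, 0.3750, 0.3750]
t=1: π = [0.5313, 0.2500, 0.2188]
t=2: π = [0.4219, 0.2500, 0.3281]
t=3: π = [0.4766, 0.2500, 0.2734]
t=4: π = [0.4492, 0.2500, 0.3008]
t=5: π = [0.4629, 0.2500, 0.2871]
t=6: π = [0.4561, 0.2500, 0.2939]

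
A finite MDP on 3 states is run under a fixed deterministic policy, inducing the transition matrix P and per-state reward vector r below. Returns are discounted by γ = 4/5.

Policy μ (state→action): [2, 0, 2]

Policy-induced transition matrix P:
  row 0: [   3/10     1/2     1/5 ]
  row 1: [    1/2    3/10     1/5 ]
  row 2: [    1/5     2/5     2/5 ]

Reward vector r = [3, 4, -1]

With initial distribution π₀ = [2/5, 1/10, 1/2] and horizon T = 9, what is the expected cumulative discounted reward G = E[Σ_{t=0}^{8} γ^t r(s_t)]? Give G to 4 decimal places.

G = 8.9053

t=0: π = [0.4000, 0.1000, 0.5000], E[r] = 1.1000, γ^t·E[r] = 1.100000, running G = 1.100000
t=1: π = [0.2700, 0.4300, 0.3000], E[r] = 2.2300, γ^t·E[r] = 1.784000, running G = 2.884000
t=2: π = [0.3560, 0.3840, 0.2600], E[r] = 2.3440, γ^t·E[r] = 1.500160, running G = 4.384160
t=3: π = [0.3508, 0.3972, 0.2520], E[r] = 2.3892, γ^t·E[r] = 1.223270, running G = 5.607430
t=4: π = [0.3542, 0.3954, 0.2504], E[r] = 2.3938, γ^t·E[r] = 0.980484, running G = 6.587914
t=5: π = [0.3540, 0.3959, 0.2501], E[r] = 2.3956, γ^t·E[r] = 0.784980, running G = 7.372894
t=6: π = [0.3542, 0.3958, 0.2500], E[r] = 2.3958, γ^t·E[r] = 0.628032, running G = 8.000926
t=7: π = [0.3542, 0.3958, 0.2500], E[r] = 2.3958, γ^t·E[r] = 0.502440, running G = 8.503366
t=8: π = [0.3542, 0.3958, 0.2500], E[r] = 2.3958, γ^t·E[r] = 0.401954, running G = 8.905320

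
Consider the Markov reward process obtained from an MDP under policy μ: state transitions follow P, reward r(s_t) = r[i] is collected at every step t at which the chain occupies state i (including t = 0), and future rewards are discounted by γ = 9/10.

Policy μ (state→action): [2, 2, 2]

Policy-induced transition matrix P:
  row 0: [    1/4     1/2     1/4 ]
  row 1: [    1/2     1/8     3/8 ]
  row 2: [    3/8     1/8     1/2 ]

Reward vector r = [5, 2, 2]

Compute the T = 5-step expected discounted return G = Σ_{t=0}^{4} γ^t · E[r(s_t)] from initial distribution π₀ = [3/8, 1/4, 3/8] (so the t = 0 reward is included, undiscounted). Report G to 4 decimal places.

G = 12.6734

t=0: π = [0.3750, 0.2500, 0.3750], E[r] = 3.1250, γ^t·E[r] = 3.125000, running G = 3.125000
t=1: π = [0.3594, 0.2656, 0.3750], E[r] = 3.0781, γ^t·E[r] = 2.770313, running G = 5.895313
t=2: π = [0.3633, 0.2598, 0.3770], E[r] = 3.0898, γ^t·E[r] = 2.502773, running G = 8.398086
t=3: π = [0.3621, 0.2612, 0.3767], E[r] = 3.0862, γ^t·E[r] = 2.249826, running G = 10.647912
t=4: π = [0.3624, 0.2608, 0.3768], E[r] = 3.0872, γ^t·E[r] = 2.025505, running G = 12.673417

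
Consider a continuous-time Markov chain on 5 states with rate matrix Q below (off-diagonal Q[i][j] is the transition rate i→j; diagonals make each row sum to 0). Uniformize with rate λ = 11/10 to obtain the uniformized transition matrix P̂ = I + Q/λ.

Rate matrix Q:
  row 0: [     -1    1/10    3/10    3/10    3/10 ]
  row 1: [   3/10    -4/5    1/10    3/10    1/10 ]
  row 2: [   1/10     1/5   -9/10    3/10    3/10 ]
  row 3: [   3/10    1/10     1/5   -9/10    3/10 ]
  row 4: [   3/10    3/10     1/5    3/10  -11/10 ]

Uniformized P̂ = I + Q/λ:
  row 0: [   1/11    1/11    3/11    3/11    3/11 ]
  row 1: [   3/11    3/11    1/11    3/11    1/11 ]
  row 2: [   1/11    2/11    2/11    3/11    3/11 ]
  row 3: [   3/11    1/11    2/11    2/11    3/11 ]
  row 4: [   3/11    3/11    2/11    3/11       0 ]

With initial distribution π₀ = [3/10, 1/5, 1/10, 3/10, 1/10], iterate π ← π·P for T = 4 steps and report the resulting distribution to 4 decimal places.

t=0: π = [0.3000, 0.2000, 0.1000, 0.3000, 0.1000]
t=1: π = [0.2000, 0.1545, 0.1909, 0.2455, 0.2091]
t=2: π = [0.2017, 0.1744, 0.1860, 0.2504, 0.1876]
t=3: π = [0.2023, 0.1736, 0.1843, 0.2500, 0.1899]
t=4: π = [0.2024, 0.1738, 0.1844, 0.2500, 0.1894]

π = [0.2024, 0.1738, 0.1844, 0.2500, 0.1894]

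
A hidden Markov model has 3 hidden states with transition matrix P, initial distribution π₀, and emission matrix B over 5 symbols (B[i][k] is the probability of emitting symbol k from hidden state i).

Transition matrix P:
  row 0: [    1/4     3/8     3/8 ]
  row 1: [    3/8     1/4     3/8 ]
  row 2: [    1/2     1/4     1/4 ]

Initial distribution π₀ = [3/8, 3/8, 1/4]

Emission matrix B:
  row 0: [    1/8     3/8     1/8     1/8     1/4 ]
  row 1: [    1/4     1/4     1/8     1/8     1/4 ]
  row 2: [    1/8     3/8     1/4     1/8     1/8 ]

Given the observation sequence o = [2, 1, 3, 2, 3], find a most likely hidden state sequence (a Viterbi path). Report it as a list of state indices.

t=0: δ = [4.688e-02, 4.688e-02, 6.250e-02]  (obs o_0=2)
t=1: δ = [1.172e-02, 4.395e-03, 6.592e-03]  ψ = [2, 0, 0]  (obs o_1=1)
t=2: δ = [4.120e-04, 5.493e-04, 5.493e-04]  ψ = [2, 0, 0]  (obs o_2=3)
t=3: δ = [3.433e-05, 1.931e-05, 5.150e-05]  ψ = [2, 0, 1]  (obs o_3=2)
t=4: δ = [3.219e-06, 1.609e-06, 1.609e-06]  ψ = [2, 0, 0]  (obs o_4=3)
backtrack: best end state = 0; path = [2, 0, 1, 2, 0]

path = [2, 0, 1, 2, 0]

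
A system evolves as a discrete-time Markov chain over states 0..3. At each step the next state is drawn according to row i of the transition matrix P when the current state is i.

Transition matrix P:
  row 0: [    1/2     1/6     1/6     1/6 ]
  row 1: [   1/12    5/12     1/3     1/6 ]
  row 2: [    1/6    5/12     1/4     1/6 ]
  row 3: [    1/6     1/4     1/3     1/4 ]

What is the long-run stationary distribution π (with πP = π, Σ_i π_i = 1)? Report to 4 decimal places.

Balance equations π_j = Σ_i π_i·P[i][j]:
  π_0 = 1/2·π_0 + 1/12·π_1 + 1/6·π_2 + 1/6·π_3
  π_1 = 1/6·π_0 + 5/12·π_1 + 5/12·π_2 + 1/4·π_3
  π_2 = 1/6·π_0 + 1/3·π_1 + 1/4·π_2 + 1/3·π_3
  normalize: π_0 + π_1 + π_2 + π_3 = 1
Solving the linear system gives exactly π = [71/341, 114/341, 94/341, 2/11].

π = [0.2082, 0.3343, 0.2757, 0.1818]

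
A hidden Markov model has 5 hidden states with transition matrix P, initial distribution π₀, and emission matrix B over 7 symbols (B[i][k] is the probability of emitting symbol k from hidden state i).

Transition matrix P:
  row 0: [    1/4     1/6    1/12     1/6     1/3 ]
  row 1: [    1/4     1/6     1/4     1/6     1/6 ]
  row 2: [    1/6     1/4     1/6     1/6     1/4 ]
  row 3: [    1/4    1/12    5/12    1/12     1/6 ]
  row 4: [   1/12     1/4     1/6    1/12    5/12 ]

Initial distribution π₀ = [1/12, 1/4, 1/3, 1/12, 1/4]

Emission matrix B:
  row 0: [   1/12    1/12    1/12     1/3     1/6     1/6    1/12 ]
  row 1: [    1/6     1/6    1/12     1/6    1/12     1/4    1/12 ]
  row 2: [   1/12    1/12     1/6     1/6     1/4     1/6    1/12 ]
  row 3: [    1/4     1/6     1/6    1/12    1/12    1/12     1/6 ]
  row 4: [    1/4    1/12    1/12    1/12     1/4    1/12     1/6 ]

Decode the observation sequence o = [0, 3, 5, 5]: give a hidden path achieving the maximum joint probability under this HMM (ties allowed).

t=0: δ = [6.944e-03, 4.167e-02, 2.778e-02, 2.083e-02, 6.250e-02]  (obs o_0=0)
t=1: δ = [3.472e-03, 2.604e-03, 1.736e-03, 5.787e-04, 2.170e-03]  ψ = [1, 4, 1, 1, 4]  (obs o_1=3)
t=2: δ = [1.447e-04, 1.447e-04, 1.085e-04, 4.823e-05, 9.645e-05]  ψ = [0, 0, 1, 0, 0]  (obs o_2=5)
t=3: δ = [6.028e-06, 6.782e-06, 6.028e-06, 2.009e-06, 4.019e-06]  ψ = [0, 2, 1, 0, 0]  (obs o_3=5)
backtrack: best end state = 1; path = [4, 1, 2, 1]

path = [4, 1, 2, 1]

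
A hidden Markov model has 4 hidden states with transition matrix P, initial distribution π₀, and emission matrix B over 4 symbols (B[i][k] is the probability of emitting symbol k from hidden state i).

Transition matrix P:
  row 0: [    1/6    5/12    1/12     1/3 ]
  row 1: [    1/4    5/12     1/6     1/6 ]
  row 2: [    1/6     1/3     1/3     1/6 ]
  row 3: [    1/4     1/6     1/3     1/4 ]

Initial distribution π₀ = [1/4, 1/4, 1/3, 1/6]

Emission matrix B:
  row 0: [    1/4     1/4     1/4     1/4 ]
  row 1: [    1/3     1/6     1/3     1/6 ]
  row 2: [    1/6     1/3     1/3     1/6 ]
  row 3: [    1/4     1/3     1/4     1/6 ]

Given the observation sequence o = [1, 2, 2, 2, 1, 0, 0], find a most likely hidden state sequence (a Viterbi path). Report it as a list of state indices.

t=0: δ = [6.250e-02, 4.167e-02, 1.111e-01, 5.556e-02]  (obs o_0=1)
t=1: δ = [4.630e-03, 1.235e-02, 1.235e-02, 5.208e-03]  ψ = [2, 2, 2, 0]  (obs o_1=2)
t=2: δ = [7.716e-04, 1.715e-03, 1.372e-03, 5.144e-04]  ψ = [1, 1, 2, 1]  (obs o_2=2)
t=3: δ = [1.072e-04, 2.381e-04, 1.524e-04, 7.144e-05]  ψ = [1, 1, 2, 1]  (obs o_3=2)
t=4: δ = [1.488e-05, 1.654e-05, 1.694e-05, 1.323e-05]  ψ = [1, 1, 2, 1]  (obs o_4=1)
t=5: δ = [1.034e-06, 2.297e-06, 9.408e-07, 1.240e-06]  ψ = [1, 1, 2, 0]  (obs o_5=0)
t=6: δ = [1.436e-07, 3.190e-07, 6.891e-08, 9.571e-08]  ψ = [1, 1, 3, 1]  (obs o_6=0)
backtrack: best end state = 1; path = [2, 1, 1, 1, 1, 1, 1]

path = [2, 1, 1, 1, 1, 1, 1]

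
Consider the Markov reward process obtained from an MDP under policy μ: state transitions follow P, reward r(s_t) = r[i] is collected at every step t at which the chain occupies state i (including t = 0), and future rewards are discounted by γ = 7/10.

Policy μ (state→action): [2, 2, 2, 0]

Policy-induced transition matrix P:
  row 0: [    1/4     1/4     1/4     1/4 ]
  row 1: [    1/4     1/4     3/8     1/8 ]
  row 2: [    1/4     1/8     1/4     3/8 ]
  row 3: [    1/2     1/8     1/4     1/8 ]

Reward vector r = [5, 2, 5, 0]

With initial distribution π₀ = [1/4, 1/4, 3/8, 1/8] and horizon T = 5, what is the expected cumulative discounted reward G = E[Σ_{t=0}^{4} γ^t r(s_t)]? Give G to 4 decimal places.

G = 9.3835

t=0: π = [0.2500, 0.2500, 0.3750, 0.1250], E[r] = 3.6250, γ^t·E[r] = 3.625000, running G = 3.625000
t=1: π = [0.2813, 0.1875, 0.2813, 0.2500], E[r] = 3.1875, γ^t·E[r] = 2.231250, running G = 5.856250
t=2: π = [0.3125, 0.1836, 0.2734, 0.2305], E[r] = 3.2969, γ^t·E[r] = 1.615469, running G = 7.471719
t=3: π = [0.3076, 0.1870, 0.2729, 0.2324], E[r] = 3.2769, γ^t·E[r] = 1.123961, running G = 8.595680
t=4: π = [0.3081, 0.1868, 0.2734, 0.2317], E[r] = 3.2811, γ^t·E[r] = 0.787784, running G = 9.383464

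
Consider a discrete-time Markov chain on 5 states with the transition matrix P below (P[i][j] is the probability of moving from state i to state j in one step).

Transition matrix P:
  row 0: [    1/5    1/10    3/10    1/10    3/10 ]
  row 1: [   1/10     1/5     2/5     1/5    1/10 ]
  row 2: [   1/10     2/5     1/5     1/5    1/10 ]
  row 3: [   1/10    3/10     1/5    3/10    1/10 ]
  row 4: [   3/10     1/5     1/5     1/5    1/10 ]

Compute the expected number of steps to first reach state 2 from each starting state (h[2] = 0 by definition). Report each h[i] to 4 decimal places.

h = [3.5628, 3.1336, 0.0000, 3.8300, 3.8462]

First-step conditioning: h[2] = 0; for i ≠ 2, h[i] = 1 + Σ_k P[i][k]·h[k].
  h[0] = 1 + 1/5·h[0] + 1/10·h[1] + 1/10·h[3] + 3/10·h[4]
  h[1] = 1 + 1/10·h[0] + 1/5·h[1] + 1/5·h[3] + 1/10·h[4]
  h[3] = 1 + 1/10·h[0] + 3/10·h[1] + 3/10·h[3] + 1/10·h[4]
  h[4] = 1 + 3/10·h[0] + 1/5·h[1] + 1/5·h[3] + 1/10·h[4]
Solving the 4×4 linear system over states ≠ 2 gives exactly h = [880/247, 774/247, 0, 946/247, 50/13] (h[2] = 0 is the target).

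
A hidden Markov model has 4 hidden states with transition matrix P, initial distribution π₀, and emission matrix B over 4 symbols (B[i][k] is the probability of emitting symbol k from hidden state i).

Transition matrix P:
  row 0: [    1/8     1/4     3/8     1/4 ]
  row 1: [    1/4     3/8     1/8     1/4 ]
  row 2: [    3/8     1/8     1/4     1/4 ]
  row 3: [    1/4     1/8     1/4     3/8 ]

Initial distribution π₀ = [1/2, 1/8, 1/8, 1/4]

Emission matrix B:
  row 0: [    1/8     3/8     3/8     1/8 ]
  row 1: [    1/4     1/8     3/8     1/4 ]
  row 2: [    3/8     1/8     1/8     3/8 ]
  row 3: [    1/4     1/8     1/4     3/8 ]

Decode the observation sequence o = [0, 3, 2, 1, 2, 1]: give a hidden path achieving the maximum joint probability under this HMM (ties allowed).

path = [3, 3, 3, 0, 1, 0]

t=0: δ = [6.250e-02, 3.125e-02, 4.688e-02, 6.250e-02]  (obs o_0=0)
t=1: δ = [2.197e-03, 3.906e-03, 8.789e-03, 8.789e-03]  ψ = [2, 0, 0, 3]  (obs o_1=3)
t=2: δ = [1.236e-03, 5.493e-04, 2.747e-04, 8.240e-04]  ψ = [2, 1, 2, 3]  (obs o_2=2)
t=3: δ = [7.725e-05, 3.862e-05, 5.794e-05, 3.862e-05]  ψ = [3, 0, 0, 0]  (obs o_3=1)
t=4: δ = [8.147e-06, 7.242e-06, 3.621e-06, 4.828e-06]  ψ = [2, 0, 0, 0]  (obs o_4=2)
t=5: δ = [6.789e-07, 3.395e-07, 3.819e-07, 2.546e-07]  ψ = [1, 1, 0, 0]  (obs o_5=1)
backtrack: best end state = 0; path = [3, 3, 3, 0, 1, 0]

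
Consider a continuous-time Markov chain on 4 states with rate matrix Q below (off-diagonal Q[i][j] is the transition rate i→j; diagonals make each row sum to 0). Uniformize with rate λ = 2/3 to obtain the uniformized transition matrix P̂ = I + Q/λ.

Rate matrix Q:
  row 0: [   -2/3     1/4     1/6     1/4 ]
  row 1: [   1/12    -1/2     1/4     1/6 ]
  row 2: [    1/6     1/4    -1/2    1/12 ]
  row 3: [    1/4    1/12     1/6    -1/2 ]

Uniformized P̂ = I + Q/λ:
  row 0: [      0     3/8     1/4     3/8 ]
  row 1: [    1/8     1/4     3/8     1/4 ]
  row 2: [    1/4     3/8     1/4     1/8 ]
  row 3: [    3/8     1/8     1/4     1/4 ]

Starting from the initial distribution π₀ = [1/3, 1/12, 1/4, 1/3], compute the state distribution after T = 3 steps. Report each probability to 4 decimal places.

π = [0.1965, 0.2801, 0.2843, 0.2391]

t=0: π = [0.3333, 0.0833, 0.2500, 0.3333]
t=1: π = [0.1979, 0.2813, 0.2604, 0.2604]
t=2: π = [0.1979, 0.2747, 0.2852, 0.2422]
t=3: π = [0.1965, 0.2801, 0.2843, 0.2391]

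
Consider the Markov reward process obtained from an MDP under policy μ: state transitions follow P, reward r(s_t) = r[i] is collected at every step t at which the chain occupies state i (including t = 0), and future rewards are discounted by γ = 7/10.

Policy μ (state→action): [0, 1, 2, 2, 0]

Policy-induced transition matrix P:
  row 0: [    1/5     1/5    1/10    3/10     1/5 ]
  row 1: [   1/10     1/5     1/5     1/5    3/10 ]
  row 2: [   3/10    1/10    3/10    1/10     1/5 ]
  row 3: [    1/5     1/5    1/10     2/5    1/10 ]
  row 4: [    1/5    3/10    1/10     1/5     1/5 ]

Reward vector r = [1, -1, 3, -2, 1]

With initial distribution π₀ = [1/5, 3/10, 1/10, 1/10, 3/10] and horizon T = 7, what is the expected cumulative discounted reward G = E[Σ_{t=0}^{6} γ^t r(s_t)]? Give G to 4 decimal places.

t=0: π = [0.2000, 0.3000, 0.1000, 0.1000, 0.3000], E[r] = 0.3000, γ^t·E[r] = 0.300000, running G = 0.300000
t=1: π = [0.1800, 0.2200, 0.1500, 0.2300, 0.2200], E[r] = 0.1700, γ^t·E[r] = 0.119000, running G = 0.419000
t=2: π = [0.1930, 0.2070, 0.1520, 0.2490, 0.1990], E[r] = 0.1430, γ^t·E[r] = 0.070070, running G = 0.489070
t=3: π = [0.1945, 0.2047, 0.1511, 0.2539, 0.1958], E[r] = 0.1311, γ^t·E[r] = 0.044967, running G = 0.534037
t=4: π = [0.1946, 0.2045, 0.1507, 0.2551, 0.1951], E[r] = 0.1271, γ^t·E[r] = 0.030512, running G = 0.564549
t=5: π = [0.1946, 0.2044, 0.1506, 0.2554, 0.1949], E[r] = 0.1260, γ^t·E[r] = 0.021183, running G = 0.585732
t=6: π = [0.1946, 0.2044, 0.1506, 0.2555, 0.1949], E[r] = 0.1258, γ^t·E[r] = 0.014799, running G = 0.600531

G = 0.6005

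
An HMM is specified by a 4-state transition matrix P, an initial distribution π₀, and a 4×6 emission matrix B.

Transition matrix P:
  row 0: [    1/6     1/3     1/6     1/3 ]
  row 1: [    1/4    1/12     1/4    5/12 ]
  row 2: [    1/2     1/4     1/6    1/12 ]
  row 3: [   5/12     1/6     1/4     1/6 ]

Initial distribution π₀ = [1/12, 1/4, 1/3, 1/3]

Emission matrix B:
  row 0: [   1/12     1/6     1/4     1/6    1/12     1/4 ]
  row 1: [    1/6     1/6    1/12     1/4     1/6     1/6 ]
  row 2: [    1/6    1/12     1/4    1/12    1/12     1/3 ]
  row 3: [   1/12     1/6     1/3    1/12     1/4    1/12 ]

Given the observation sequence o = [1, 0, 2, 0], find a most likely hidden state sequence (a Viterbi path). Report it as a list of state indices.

t=0: δ = [1.389e-02, 4.167e-02, 2.778e-02, 5.556e-02]  (obs o_0=1)
t=1: δ = [1.929e-03, 1.543e-03, 2.315e-03, 1.447e-03]  ψ = [3, 3, 3, 1]  (obs o_1=0)
t=2: δ = [2.894e-04, 5.358e-05, 9.645e-05, 2.143e-04]  ψ = [2, 0, 1, 0]  (obs o_2=2)
t=3: δ = [7.442e-06, 1.608e-05, 8.931e-06, 8.038e-06]  ψ = [3, 0, 3, 0]  (obs o_3=0)
backtrack: best end state = 1; path = [3, 2, 0, 1]

path = [3, 2, 0, 1]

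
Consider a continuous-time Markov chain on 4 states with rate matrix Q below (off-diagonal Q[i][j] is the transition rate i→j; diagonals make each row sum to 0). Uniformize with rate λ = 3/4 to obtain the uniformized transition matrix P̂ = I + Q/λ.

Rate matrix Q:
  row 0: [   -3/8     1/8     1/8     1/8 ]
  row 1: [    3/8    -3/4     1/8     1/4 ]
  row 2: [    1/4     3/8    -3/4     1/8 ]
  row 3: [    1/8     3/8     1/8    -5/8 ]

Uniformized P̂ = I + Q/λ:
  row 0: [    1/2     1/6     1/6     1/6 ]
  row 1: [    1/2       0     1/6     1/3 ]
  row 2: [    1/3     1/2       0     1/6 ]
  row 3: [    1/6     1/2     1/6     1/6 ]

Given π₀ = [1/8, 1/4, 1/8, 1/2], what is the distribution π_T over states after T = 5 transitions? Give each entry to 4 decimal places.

t=0: π = [0.1250, 0.2500, 0.1250, 0.5000]
t=1: π = [0.3125, 0.3333, 0.1458, 0.2083]
t=2: π = [0.4063, 0.2292, 0.1424, 0.2222]
t=3: π = [0.4022, 0.2500, 0.1429, 0.2049]
t=4: π = [0.4079, 0.2409, 0.1428, 0.2083]
t=5: π = [0.4067, 0.2436, 0.1429, 0.2068]

π = [0.4067, 0.2436, 0.1429, 0.2068]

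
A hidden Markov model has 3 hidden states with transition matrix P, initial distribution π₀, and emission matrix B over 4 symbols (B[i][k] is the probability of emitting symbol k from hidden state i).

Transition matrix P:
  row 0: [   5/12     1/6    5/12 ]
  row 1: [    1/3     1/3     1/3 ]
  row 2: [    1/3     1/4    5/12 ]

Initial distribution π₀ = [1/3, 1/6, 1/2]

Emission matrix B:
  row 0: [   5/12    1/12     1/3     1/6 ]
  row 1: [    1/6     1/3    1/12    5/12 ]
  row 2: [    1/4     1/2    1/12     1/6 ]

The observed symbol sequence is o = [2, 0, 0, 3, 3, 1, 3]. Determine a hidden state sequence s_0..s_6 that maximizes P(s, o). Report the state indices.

path = [0, 0, 0, 1, 1, 2, 1]

t=0: δ = [1.111e-01, 1.389e-02, 4.167e-02]  (obs o_0=2)
t=1: δ = [1.929e-02, 3.086e-03, 1.157e-02]  ψ = [0, 0, 0]  (obs o_1=0)
t=2: δ = [3.349e-03, 5.358e-04, 2.009e-03]  ψ = [0, 0, 0]  (obs o_2=0)
t=3: δ = [2.326e-04, 2.326e-04, 2.326e-04]  ψ = [0, 0, 0]  (obs o_3=3)
t=4: δ = [1.615e-05, 3.230e-05, 1.615e-05]  ψ = [0, 1, 0]  (obs o_4=3)
t=5: δ = [8.973e-07, 3.589e-06, 5.384e-06]  ψ = [1, 1, 1]  (obs o_5=1)
t=6: δ = [2.991e-07, 5.608e-07, 3.739e-07]  ψ = [2, 2, 2]  (obs o_6=3)
backtrack: best end state = 1; path = [0, 0, 0, 1, 1, 2, 1]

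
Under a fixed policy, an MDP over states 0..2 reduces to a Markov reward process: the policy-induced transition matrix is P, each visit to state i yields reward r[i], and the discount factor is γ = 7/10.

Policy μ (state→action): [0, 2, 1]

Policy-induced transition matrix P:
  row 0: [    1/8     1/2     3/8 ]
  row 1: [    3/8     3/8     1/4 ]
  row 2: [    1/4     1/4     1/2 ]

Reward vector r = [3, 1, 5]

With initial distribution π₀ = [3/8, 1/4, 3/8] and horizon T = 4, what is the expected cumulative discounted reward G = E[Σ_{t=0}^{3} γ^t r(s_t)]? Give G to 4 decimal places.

G = 7.9032

t=0: π = [0.3750, 0.2500, 0.3750], E[r] = 3.2500, γ^t·E[r] = 3.250000, running G = 3.250000
t=1: π = [0.2344, 0.3750, 0.3906], E[r] = 3.0313, γ^t·E[r] = 2.121875, running G = 5.371875
t=2: π = [0.2676, 0.3555, 0.3770], E[r] = 3.0430, γ^t·E[r] = 1.491055, running G = 6.862930
t=3: π = [0.2610, 0.3613, 0.3777], E[r] = 3.0327, γ^t·E[r] = 1.040221, running G = 7.903151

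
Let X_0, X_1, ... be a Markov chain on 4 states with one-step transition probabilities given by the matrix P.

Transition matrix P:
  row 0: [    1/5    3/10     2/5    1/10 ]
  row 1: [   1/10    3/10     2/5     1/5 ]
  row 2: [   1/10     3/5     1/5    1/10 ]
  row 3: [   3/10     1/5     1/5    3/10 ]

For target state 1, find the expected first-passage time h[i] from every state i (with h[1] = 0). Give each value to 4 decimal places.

h = [2.6230, 0.0000, 1.9672, 3.1148]

First-step conditioning: h[1] = 0; for i ≠ 1, h[i] = 1 + Σ_k P[i][k]·h[k].
  h[0] = 1 + 1/5·h[0] + 2/5·h[2] + 1/10·h[3]
  h[2] = 1 + 1/10·h[0] + 1/5·h[2] + 1/10·h[3]
  h[3] = 1 + 3/10·h[0] + 1/5·h[2] + 3/10·h[3]
Solving the 3×3 linear system over states ≠ 1 gives exactly h = [160/61, 0, 120/61, 190/61] (h[1] = 0 is the target).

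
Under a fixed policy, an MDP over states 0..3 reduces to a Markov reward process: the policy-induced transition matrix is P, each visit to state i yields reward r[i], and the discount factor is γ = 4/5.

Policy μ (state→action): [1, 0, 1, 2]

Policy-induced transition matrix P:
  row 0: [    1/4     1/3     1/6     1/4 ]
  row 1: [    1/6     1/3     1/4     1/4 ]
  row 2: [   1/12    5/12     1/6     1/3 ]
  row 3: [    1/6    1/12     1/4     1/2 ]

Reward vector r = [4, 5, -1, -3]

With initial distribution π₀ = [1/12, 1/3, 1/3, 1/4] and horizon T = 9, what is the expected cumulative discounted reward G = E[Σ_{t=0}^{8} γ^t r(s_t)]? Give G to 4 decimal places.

G = 3.3002

t=0: π = [0.0833, 0.3333, 0.3333, 0.2500], E[r] = 0.9167, γ^t·E[r] = 0.916667, running G = 0.916667
t=1: π = [0.1458, 0.2986, 0.2153, 0.3403], E[r] = 0.8403, γ^t·E[r] = 0.672222, running G = 1.588889
t=2: π = [0.1609, 0.2662, 0.2199, 0.3530], E[r] = 0.6956, γ^t·E[r] = 0.445185, running G = 2.034074
t=3: π = [0.1617, 0.2634, 0.2183, 0.3566], E[r] = 0.6760, γ^t·E[r] = 0.346123, running G = 2.380198
t=4: π = [0.1620, 0.2624, 0.2183, 0.3573], E[r] = 0.6694, γ^t·E[r] = 0.274179, running G = 2.654377
t=5: π = [0.1620, 0.2622, 0.2183, 0.3575], E[r] = 0.6680, γ^t·E[r] = 0.218875, running G = 2.873252
t=6: π = [0.1620, 0.2621, 0.2183, 0.3576], E[r] = 0.6676, γ^t·E[r] = 0.175000, running G = 3.048252
t=7: π = [0.1620, 0.2621, 0.2183, 0.3576], E[r] = 0.6675, γ^t·E[r] = 0.139981, running G = 3.188233
t=8: π = [0.1620, 0.2621, 0.2183, 0.3576], E[r] = 0.6675, γ^t·E[r] = 0.111981, running G = 3.300214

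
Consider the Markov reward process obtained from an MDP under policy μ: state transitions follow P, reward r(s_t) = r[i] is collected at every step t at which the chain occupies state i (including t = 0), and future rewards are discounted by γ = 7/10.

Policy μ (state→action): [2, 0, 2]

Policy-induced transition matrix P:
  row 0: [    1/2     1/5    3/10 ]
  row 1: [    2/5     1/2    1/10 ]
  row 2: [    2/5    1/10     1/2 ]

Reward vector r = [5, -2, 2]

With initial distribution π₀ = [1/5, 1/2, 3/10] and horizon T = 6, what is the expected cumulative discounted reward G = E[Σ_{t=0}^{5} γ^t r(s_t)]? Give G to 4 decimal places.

G = 4.8455

t=0: π = [0.2000, 0.5000, 0.3000], E[r] = 0.6000, γ^t·E[r] = 0.600000, running G = 0.600000
t=1: π = [0.4200, 0.3200, 0.2600], E[r] = 1.9800, γ^t·E[r] = 1.386000, running G = 1.986000
t=2: π = [0.4420, 0.2700, 0.2880], E[r] = 2.2460, γ^t·E[r] = 1.100540, running G = 3.086540
t=3: π = [0.4442, 0.2522, 0.3036], E[r] = 2.3238, γ^t·E[r] = 0.797063, running G = 3.883603
t=4: π = [0.4444, 0.2453, 0.3103], E[r] = 2.3521, γ^t·E[r] = 0.564730, running G = 4.448333
t=5: π = [0.4444, 0.2426, 0.3130], E[r] = 2.3631, γ^t·E[r] = 0.397163, running G = 4.845496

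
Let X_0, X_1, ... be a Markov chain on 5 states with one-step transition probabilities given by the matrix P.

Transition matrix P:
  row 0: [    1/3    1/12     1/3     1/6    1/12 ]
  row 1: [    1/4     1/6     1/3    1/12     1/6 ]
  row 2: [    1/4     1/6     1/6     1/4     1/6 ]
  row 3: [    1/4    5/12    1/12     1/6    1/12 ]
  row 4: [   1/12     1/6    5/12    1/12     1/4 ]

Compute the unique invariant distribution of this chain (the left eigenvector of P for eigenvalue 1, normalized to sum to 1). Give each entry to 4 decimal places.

π = [0.2464, 0.1864, 0.2616, 0.1609, 0.1448]

Balance equations π_j = Σ_i π_i·P[i][j]:
  π_0 = 1/3·π_0 + 1/4·π_1 + 1/4·π_2 + 1/4·π_3 + 1/12·π_4
  π_1 = 1/12·π_0 + 1/6·π_1 + 1/6·π_2 + 5/12·π_3 + 1/6·π_4
  π_2 = 1/3·π_0 + 1/3·π_1 + 1/6·π_2 + 1/12·π_3 + 5/12·π_4
  π_3 = 1/6·π_0 + 1/12·π_1 + 1/4·π_2 + 1/6·π_3 + 1/12·π_4
  normalize: π_0 + π_1 + π_2 + π_3 + π_4 = 1
Solving the linear system gives exactly π = [2345/9517, 3547/19034, 4979/19034, 1531/9517, 1378/9517].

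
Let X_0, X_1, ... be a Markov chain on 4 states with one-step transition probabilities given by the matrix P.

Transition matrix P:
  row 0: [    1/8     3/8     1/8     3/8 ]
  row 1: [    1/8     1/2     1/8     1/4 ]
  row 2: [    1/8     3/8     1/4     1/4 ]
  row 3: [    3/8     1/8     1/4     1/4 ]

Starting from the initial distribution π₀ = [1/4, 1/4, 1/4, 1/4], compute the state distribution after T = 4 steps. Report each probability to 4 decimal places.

π = [0.1936, 0.3502, 0.1821, 0.2742]

t=0: π = [0.2500, 0.2500, 0.2500, 0.2500]
t=1: π = [0.1875, 0.3438, 0.1875, 0.2813]
t=2: π = [0.1953, 0.3477, 0.1836, 0.2734]
t=3: π = [0.1934, 0.3501, 0.1821, 0.2744]
t=4: π = [0.1936, 0.3502, 0.1821, 0.2742]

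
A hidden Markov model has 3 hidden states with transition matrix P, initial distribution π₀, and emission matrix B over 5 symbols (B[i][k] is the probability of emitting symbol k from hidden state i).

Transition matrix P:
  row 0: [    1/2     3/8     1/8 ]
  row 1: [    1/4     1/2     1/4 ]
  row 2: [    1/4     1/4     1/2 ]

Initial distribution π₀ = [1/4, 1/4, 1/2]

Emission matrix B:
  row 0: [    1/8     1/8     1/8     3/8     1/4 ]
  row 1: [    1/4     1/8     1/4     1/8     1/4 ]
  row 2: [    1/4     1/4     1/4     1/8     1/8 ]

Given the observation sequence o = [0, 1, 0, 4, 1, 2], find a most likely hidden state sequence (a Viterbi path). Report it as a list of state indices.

path = [2, 2, 2, 2, 2, 2]

t=0: δ = [3.125e-02, 6.250e-02, 1.250e-01]  (obs o_0=0)
t=1: δ = [3.906e-03, 3.906e-03, 1.562e-02]  ψ = [2, 1, 2]  (obs o_1=1)
t=2: δ = [4.883e-04, 9.766e-04, 1.953e-03]  ψ = [2, 2, 2]  (obs o_2=0)
t=3: δ = [1.221e-04, 1.221e-04, 1.221e-04]  ψ = [2, 1, 2]  (obs o_3=4)
t=4: δ = [7.629e-06, 7.629e-06, 1.526e-05]  ψ = [0, 1, 2]  (obs o_4=1)
t=5: δ = [4.768e-07, 9.537e-07, 1.907e-06]  ψ = [0, 1, 2]  (obs o_5=2)
backtrack: best end state = 2; path = [2, 2, 2, 2, 2, 2]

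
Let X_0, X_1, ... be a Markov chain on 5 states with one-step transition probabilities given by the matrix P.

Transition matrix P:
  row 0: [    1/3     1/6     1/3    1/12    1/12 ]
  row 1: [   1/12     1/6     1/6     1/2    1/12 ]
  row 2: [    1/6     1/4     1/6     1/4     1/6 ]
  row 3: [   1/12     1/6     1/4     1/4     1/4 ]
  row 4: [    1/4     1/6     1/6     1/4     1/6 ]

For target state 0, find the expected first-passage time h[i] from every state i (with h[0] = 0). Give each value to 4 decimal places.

h = [0.0000, 7.8423, 7.1324, 7.6131, 6.4789]

First-step conditioning: h[0] = 0; for i ≠ 0, h[i] = 1 + Σ_k P[i][k]·h[k].
  h[1] = 1 + 1/6·h[1] + 1/6·h[2] + 1/2·h[3] + 1/12·h[4]
  h[2] = 1 + 1/4·h[1] + 1/6·h[2] + 1/4·h[3] + 1/6·h[4]
  h[3] = 1 + 1/6·h[1] + 1/4·h[2] + 1/4·h[3] + 1/4·h[4]
  h[4] = 1 + 1/6·h[1] + 1/6·h[2] + 1/4·h[3] + 1/6·h[4]
Solving the 4×4 linear system over states ≠ 0 gives exactly h = [0, 2784/355, 2532/355, 8108/1065, 460/71] (h[0] = 0 is the target).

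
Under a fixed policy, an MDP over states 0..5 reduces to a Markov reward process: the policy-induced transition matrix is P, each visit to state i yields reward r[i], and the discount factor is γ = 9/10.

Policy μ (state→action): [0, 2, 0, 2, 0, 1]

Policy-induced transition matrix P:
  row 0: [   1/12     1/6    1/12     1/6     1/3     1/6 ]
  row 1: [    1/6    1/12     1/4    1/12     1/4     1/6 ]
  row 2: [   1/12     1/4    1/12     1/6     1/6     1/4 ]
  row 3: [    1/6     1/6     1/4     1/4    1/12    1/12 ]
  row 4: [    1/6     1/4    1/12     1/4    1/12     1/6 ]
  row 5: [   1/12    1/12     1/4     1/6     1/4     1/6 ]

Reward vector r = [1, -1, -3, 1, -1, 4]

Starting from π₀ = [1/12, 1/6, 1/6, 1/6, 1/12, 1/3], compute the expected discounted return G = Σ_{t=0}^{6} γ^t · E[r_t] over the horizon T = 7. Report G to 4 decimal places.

G = 1.2452

t=0: π = [0.0833, 0.1667, 0.1667, 0.1667, 0.0833, 0.3333], E[r] = 0.8333, γ^t·E[r] = 0.833333, running G = 0.833333
t=1: π = [0.1181, 0.1458, 0.1944, 0.1736, 0.2014, 0.1667], E[r] = 0.0278, γ^t·E[r] = 0.025000, running G = 0.858333
t=2: π = [0.1267, 0.1736, 0.1644, 0.1858, 0.1811, 0.1684], E[r] = 0.1383, γ^t·E[r] = 0.112031, running G = 0.970365
t=3: π = [0.1284, 0.1670, 0.1713, 0.1828, 0.1857, 0.1649], E[r] = 0.1041, γ^t·E[r] = 0.075902, running G = 1.046267
t=4: π = [0.1280, 0.1688, 0.1691, 0.1835, 0.1850, 0.1657], E[r] = 0.1132, γ^t·E[r] = 0.074255, running G = 1.120522
t=5: π = [0.1281, 0.1683, 0.1697, 0.1833, 0.1852, 0.1655], E[r] = 0.1109, γ^t·E[r] = 0.065463, running G = 1.185985
t=6: π = [0.1281, 0.1684, 0.1695, 0.1833, 0.1851, 0.1655], E[r] = 0.1114, γ^t·E[r] = 0.059224, running G = 1.245209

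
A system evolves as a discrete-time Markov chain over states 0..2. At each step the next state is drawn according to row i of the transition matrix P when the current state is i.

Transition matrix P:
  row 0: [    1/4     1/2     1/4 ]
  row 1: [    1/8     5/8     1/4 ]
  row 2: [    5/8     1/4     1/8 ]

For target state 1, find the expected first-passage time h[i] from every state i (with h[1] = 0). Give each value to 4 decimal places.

First-step conditioning: h[1] = 0; for i ≠ 1, h[i] = 1 + Σ_k P[i][k]·h[k].
  h[0] = 1 + 1/4·h[0] + 1/4·h[2]
  h[2] = 1 + 5/8·h[0] + 1/8·h[2]
Solving the 2×2 linear system over states ≠ 1 gives exactly h = [9/4, 0, 11/4] (h[1] = 0 is the target).

h = [2.2500, 0.0000, 2.7500]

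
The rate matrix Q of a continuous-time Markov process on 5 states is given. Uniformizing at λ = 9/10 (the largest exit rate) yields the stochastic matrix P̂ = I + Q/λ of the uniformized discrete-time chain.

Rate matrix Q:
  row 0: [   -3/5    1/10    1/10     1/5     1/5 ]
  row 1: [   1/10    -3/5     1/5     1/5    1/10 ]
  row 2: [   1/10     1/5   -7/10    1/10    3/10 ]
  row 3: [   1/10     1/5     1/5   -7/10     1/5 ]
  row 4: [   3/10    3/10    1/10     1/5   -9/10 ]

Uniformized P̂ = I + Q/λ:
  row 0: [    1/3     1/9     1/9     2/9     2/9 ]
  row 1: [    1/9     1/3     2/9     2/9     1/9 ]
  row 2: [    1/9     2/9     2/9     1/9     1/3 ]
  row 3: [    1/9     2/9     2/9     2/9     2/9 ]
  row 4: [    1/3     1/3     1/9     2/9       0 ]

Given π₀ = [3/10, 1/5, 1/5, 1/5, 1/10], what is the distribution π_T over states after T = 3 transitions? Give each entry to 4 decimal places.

t=0: π = [0.3000, 0.2000, 0.2000, 0.2000, 0.1000]
t=1: π = [0.2000, 0.2222, 0.1778, 0.2000, 0.2000]
t=2: π = [0.2000, 0.2469, 0.1778, 0.2025, 0.1728]
t=3: π = [0.1940, 0.2466, 0.1808, 0.2025, 0.1761]

π = [0.1940, 0.2466, 0.1808, 0.2025, 0.1761]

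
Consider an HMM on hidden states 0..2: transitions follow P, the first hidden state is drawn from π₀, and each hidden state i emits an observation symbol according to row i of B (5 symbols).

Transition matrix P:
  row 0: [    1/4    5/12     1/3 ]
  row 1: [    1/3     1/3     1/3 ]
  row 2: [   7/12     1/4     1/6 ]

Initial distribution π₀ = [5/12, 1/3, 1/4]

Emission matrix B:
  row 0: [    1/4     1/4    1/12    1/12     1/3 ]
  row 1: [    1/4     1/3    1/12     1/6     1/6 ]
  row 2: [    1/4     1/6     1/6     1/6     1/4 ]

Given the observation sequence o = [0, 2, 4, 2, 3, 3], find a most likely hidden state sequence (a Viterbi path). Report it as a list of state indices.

path = [0, 2, 0, 2, 0, 1]

t=0: δ = [1.042e-01, 8.333e-02, 6.250e-02]  (obs o_0=0)
t=1: δ = [3.038e-03, 3.617e-03, 5.787e-03]  ψ = [2, 0, 0]  (obs o_1=2)
t=2: δ = [1.125e-03, 2.411e-04, 3.014e-04]  ψ = [2, 2, 1]  (obs o_2=4)
t=3: δ = [2.344e-05, 3.907e-05, 6.251e-05]  ψ = [0, 0, 0]  (obs o_3=2)
t=4: δ = [3.039e-06, 2.605e-06, 2.171e-06]  ψ = [2, 2, 1]  (obs o_4=3)
t=5: δ = [1.055e-07, 2.110e-07, 1.688e-07]  ψ = [2, 0, 0]  (obs o_5=3)
backtrack: best end state = 1; path = [0, 2, 0, 2, 0, 1]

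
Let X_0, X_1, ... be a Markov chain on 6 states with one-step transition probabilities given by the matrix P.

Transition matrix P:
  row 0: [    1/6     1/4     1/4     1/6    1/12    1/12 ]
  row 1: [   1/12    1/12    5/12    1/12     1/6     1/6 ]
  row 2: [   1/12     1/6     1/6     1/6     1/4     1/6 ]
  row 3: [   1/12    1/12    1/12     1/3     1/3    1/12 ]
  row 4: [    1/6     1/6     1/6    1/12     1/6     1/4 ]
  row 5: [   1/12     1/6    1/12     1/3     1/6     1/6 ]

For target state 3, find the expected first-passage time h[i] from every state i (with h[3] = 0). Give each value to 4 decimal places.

h = [6.0742, 6.4439, 6.0114, 0.0000, 6.3990, 4.9772]

First-step conditioning: h[3] = 0; for i ≠ 3, h[i] = 1 + Σ_k P[i][k]·h[k].
  h[0] = 1 + 1/6·h[0] + 1/4·h[1] + 1/4·h[2] + 1/12·h[4] + 1/12·h[5]
  h[1] = 1 + 1/12·h[0] + 1/12·h[1] + 5/12·h[2] + 1/6·h[4] + 1/6·h[5]
  h[2] = 1 + 1/12·h[0] + 1/6·h[1] + 1/6·h[2] + 1/4·h[4] + 1/6·h[5]
  h[4] = 1 + 1/6·h[0] + 1/6·h[1] + 1/6·h[2] + 1/6·h[4] + 1/4·h[5]
  h[5] = 1 + 1/12·h[0] + 1/6·h[1] + 1/12·h[2] + 1/6·h[4] + 1/6·h[5]
Solving the 5×5 linear system over states ≠ 3 gives exactly h = [46000/7573, 48800/7573, 45524/7573, 0, 48460/7573, 37692/7573] (h[3] = 0 is the target).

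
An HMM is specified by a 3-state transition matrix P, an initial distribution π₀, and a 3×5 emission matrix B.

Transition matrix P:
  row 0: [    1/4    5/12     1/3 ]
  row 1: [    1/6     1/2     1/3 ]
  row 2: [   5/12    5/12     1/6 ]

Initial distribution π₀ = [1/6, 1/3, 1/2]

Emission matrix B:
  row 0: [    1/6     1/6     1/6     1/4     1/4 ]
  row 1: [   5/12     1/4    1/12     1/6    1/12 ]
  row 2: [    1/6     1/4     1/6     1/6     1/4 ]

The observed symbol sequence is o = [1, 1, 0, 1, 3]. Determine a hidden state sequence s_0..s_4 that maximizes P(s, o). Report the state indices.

t=0: δ = [2.778e-02, 8.333e-02, 1.250e-01]  (obs o_0=1)
t=1: δ = [8.681e-03, 1.302e-02, 6.944e-03]  ψ = [2, 2, 1]  (obs o_1=1)
t=2: δ = [4.823e-04, 2.713e-03, 7.234e-04]  ψ = [2, 1, 1]  (obs o_2=0)
t=3: δ = [7.535e-05, 3.391e-04, 2.261e-04]  ψ = [1, 1, 1]  (obs o_3=1)
t=4: δ = [2.355e-05, 2.826e-05, 1.884e-05]  ψ = [2, 1, 1]  (obs o_4=3)
backtrack: best end state = 1; path = [2, 1, 1, 1, 1]

path = [2, 1, 1, 1, 1]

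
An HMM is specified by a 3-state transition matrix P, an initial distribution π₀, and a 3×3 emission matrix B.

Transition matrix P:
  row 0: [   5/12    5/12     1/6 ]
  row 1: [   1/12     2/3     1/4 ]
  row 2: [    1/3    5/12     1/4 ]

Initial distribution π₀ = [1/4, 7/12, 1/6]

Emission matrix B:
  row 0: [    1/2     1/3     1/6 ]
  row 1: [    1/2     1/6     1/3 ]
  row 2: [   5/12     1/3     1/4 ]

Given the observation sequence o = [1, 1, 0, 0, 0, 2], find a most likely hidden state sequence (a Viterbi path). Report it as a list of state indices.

t=0: δ = [8.333e-02, 9.722e-02, 5.556e-02]  (obs o_0=1)
t=1: δ = [1.157e-02, 1.080e-02, 8.102e-03]  ψ = [0, 1, 1]  (obs o_1=1)
t=2: δ = [2.411e-03, 3.601e-03, 1.125e-03]  ψ = [0, 1, 1]  (obs o_2=0)
t=3: δ = [5.023e-04, 1.200e-03, 3.751e-04]  ψ = [0, 1, 1]  (obs o_3=0)
t=4: δ = [1.047e-04, 4.001e-04, 1.250e-04]  ψ = [0, 1, 1]  (obs o_4=0)
t=5: δ = [7.268e-06, 8.891e-05, 2.501e-05]  ψ = [0, 1, 1]  (obs o_5=2)
backtrack: best end state = 1; path = [1, 1, 1, 1, 1, 1]

path = [1, 1, 1, 1, 1, 1]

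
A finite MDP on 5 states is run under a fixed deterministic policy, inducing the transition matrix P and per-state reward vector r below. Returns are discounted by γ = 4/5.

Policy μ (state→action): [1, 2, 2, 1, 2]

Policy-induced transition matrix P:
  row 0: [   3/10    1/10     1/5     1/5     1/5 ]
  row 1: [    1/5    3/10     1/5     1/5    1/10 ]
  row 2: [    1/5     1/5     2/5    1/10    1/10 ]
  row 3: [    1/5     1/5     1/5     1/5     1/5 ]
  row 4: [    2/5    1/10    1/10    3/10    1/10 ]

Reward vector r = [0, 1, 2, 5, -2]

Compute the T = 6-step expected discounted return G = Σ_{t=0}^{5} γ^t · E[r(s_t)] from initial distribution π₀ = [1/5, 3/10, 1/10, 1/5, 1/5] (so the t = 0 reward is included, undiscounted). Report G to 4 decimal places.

t=0: π = [0.2000, 0.3000, 0.1000, 0.2000, 0.2000], E[r] = 1.1000, γ^t·E[r] = 1.100000, running G = 1.100000
t=1: π = [0.2600, 0.1900, 0.2000, 0.2100, 0.1400], E[r] = 1.3600, γ^t·E[r] = 1.088000, running G = 2.188000
t=2: π = [0.2540, 0.1790, 0.2260, 0.1940, 0.1470], E[r] = 1.3070, γ^t·E[r] = 0.836480, running G = 3.024480
t=3: π = [0.2548, 0.1778, 0.2305, 0.1921, 0.1448], E[r] = 1.3097, γ^t·E[r] = 0.670566, running G = 3.695046
t=4: π = [0.2544, 0.1778, 0.2316, 0.1914, 0.1447], E[r] = 1.3088, γ^t·E[r] = 0.536097, running G = 4.231143
t=5: π = [0.2544, 0.1779, 0.2319, 0.1913, 0.1446], E[r] = 1.3089, γ^t·E[r] = 0.428913, running G = 4.660057

G = 4.6601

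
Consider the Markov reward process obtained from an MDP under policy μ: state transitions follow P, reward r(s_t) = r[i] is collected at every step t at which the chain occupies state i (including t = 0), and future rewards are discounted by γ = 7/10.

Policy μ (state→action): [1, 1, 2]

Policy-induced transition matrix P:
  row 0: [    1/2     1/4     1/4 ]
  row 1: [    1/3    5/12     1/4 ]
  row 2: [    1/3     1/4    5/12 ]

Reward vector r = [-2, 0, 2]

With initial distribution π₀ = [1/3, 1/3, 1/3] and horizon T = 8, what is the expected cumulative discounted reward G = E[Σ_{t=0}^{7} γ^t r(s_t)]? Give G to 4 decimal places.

G = -0.4018

t=0: π = [0.3333, 0.3333, 0.3333], E[r] = 0.0000, γ^t·E[r] = 0.000000, running G = 0.000000
t=1: π = [0.3889, 0.3056, 0.3056], E[r] = -0.1667, γ^t·E[r] = -0.116667, running G = -0.116667
t=2: π = [0.3981, 0.3009, 0.3009], E[r] = -0.1944, γ^t·E[r] = -0.095278, running G = -0.211944
t=3: π = [0.3997, 0.3002, 0.3002], E[r] = -0.1991, γ^t·E[r] = -0.068282, running G = -0.280227
t=4: π = [0.3999, 0.3000, 0.3000], E[r] = -0.1998, γ^t·E[r] = -0.047983, running G = -0.328210
t=5: π = [0.4000, 0.3000, 0.3000], E[r] = -0.2000, γ^t·E[r] = -0.033610, running G = -0.361819
t=6: π = [0.4000, 0.3000, 0.3000], E[r] = -0.2000, γ^t·E[r] = -0.023529, running G = -0.385349
t=7: π = [0.4000, 0.3000, 0.3000], E[r] = -0.2000, γ^t·E[r] = -0.016471, running G = -0.401820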